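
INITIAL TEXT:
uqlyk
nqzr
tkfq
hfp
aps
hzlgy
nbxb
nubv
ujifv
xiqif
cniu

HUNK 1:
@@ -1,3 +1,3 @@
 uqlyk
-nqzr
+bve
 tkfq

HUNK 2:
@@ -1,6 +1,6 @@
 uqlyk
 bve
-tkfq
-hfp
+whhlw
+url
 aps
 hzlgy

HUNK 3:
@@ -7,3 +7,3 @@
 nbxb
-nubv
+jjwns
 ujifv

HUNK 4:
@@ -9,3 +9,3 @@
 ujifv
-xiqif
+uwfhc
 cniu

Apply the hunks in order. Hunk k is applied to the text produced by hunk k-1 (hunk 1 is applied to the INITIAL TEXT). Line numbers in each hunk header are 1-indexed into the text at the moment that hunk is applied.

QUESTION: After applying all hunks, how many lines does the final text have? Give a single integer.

Hunk 1: at line 1 remove [nqzr] add [bve] -> 11 lines: uqlyk bve tkfq hfp aps hzlgy nbxb nubv ujifv xiqif cniu
Hunk 2: at line 1 remove [tkfq,hfp] add [whhlw,url] -> 11 lines: uqlyk bve whhlw url aps hzlgy nbxb nubv ujifv xiqif cniu
Hunk 3: at line 7 remove [nubv] add [jjwns] -> 11 lines: uqlyk bve whhlw url aps hzlgy nbxb jjwns ujifv xiqif cniu
Hunk 4: at line 9 remove [xiqif] add [uwfhc] -> 11 lines: uqlyk bve whhlw url aps hzlgy nbxb jjwns ujifv uwfhc cniu
Final line count: 11

Answer: 11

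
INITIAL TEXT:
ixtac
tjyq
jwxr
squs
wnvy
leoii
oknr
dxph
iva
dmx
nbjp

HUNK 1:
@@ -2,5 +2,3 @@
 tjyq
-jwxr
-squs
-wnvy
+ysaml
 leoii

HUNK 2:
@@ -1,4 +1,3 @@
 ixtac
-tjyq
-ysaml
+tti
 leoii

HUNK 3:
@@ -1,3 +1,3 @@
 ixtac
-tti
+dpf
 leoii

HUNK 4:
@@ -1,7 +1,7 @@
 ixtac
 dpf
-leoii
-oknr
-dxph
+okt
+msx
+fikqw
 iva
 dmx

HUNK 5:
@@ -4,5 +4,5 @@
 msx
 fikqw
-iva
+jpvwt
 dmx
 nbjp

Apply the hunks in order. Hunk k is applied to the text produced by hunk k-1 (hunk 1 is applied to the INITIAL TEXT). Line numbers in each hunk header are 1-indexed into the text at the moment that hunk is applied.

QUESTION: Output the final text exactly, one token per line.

Answer: ixtac
dpf
okt
msx
fikqw
jpvwt
dmx
nbjp

Derivation:
Hunk 1: at line 2 remove [jwxr,squs,wnvy] add [ysaml] -> 9 lines: ixtac tjyq ysaml leoii oknr dxph iva dmx nbjp
Hunk 2: at line 1 remove [tjyq,ysaml] add [tti] -> 8 lines: ixtac tti leoii oknr dxph iva dmx nbjp
Hunk 3: at line 1 remove [tti] add [dpf] -> 8 lines: ixtac dpf leoii oknr dxph iva dmx nbjp
Hunk 4: at line 1 remove [leoii,oknr,dxph] add [okt,msx,fikqw] -> 8 lines: ixtac dpf okt msx fikqw iva dmx nbjp
Hunk 5: at line 4 remove [iva] add [jpvwt] -> 8 lines: ixtac dpf okt msx fikqw jpvwt dmx nbjp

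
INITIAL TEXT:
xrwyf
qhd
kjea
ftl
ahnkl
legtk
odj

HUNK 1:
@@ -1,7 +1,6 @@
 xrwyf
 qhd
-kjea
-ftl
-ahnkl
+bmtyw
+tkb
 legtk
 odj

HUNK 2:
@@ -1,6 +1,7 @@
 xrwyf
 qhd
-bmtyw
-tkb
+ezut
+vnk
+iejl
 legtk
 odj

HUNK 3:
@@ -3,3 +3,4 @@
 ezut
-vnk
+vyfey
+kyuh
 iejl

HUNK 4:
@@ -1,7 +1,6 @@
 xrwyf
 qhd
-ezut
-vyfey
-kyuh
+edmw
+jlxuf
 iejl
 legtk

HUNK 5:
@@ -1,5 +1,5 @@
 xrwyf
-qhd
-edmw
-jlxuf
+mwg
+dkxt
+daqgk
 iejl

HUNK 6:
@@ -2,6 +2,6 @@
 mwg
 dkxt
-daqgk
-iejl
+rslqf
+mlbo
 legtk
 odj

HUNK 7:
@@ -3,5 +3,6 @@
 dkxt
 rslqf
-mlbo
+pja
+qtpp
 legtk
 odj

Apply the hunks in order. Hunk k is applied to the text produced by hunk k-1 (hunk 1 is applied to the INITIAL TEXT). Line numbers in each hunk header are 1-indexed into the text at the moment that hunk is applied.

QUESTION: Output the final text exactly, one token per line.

Hunk 1: at line 1 remove [kjea,ftl,ahnkl] add [bmtyw,tkb] -> 6 lines: xrwyf qhd bmtyw tkb legtk odj
Hunk 2: at line 1 remove [bmtyw,tkb] add [ezut,vnk,iejl] -> 7 lines: xrwyf qhd ezut vnk iejl legtk odj
Hunk 3: at line 3 remove [vnk] add [vyfey,kyuh] -> 8 lines: xrwyf qhd ezut vyfey kyuh iejl legtk odj
Hunk 4: at line 1 remove [ezut,vyfey,kyuh] add [edmw,jlxuf] -> 7 lines: xrwyf qhd edmw jlxuf iejl legtk odj
Hunk 5: at line 1 remove [qhd,edmw,jlxuf] add [mwg,dkxt,daqgk] -> 7 lines: xrwyf mwg dkxt daqgk iejl legtk odj
Hunk 6: at line 2 remove [daqgk,iejl] add [rslqf,mlbo] -> 7 lines: xrwyf mwg dkxt rslqf mlbo legtk odj
Hunk 7: at line 3 remove [mlbo] add [pja,qtpp] -> 8 lines: xrwyf mwg dkxt rslqf pja qtpp legtk odj

Answer: xrwyf
mwg
dkxt
rslqf
pja
qtpp
legtk
odj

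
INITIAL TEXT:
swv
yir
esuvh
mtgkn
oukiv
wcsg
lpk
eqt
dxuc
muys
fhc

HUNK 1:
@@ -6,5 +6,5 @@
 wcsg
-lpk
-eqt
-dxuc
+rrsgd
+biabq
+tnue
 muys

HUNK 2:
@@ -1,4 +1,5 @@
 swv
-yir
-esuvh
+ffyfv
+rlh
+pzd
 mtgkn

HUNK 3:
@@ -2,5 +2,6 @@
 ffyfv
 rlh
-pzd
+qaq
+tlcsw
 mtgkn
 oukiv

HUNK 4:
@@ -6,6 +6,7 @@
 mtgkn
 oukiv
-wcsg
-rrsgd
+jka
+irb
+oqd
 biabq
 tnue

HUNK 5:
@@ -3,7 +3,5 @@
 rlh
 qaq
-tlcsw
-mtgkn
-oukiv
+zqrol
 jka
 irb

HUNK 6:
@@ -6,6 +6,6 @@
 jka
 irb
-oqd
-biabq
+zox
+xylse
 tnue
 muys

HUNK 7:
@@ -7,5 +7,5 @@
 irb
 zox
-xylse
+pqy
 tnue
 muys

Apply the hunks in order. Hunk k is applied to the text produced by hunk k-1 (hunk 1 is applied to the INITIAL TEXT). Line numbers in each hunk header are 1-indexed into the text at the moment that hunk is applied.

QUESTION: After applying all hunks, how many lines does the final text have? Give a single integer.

Answer: 12

Derivation:
Hunk 1: at line 6 remove [lpk,eqt,dxuc] add [rrsgd,biabq,tnue] -> 11 lines: swv yir esuvh mtgkn oukiv wcsg rrsgd biabq tnue muys fhc
Hunk 2: at line 1 remove [yir,esuvh] add [ffyfv,rlh,pzd] -> 12 lines: swv ffyfv rlh pzd mtgkn oukiv wcsg rrsgd biabq tnue muys fhc
Hunk 3: at line 2 remove [pzd] add [qaq,tlcsw] -> 13 lines: swv ffyfv rlh qaq tlcsw mtgkn oukiv wcsg rrsgd biabq tnue muys fhc
Hunk 4: at line 6 remove [wcsg,rrsgd] add [jka,irb,oqd] -> 14 lines: swv ffyfv rlh qaq tlcsw mtgkn oukiv jka irb oqd biabq tnue muys fhc
Hunk 5: at line 3 remove [tlcsw,mtgkn,oukiv] add [zqrol] -> 12 lines: swv ffyfv rlh qaq zqrol jka irb oqd biabq tnue muys fhc
Hunk 6: at line 6 remove [oqd,biabq] add [zox,xylse] -> 12 lines: swv ffyfv rlh qaq zqrol jka irb zox xylse tnue muys fhc
Hunk 7: at line 7 remove [xylse] add [pqy] -> 12 lines: swv ffyfv rlh qaq zqrol jka irb zox pqy tnue muys fhc
Final line count: 12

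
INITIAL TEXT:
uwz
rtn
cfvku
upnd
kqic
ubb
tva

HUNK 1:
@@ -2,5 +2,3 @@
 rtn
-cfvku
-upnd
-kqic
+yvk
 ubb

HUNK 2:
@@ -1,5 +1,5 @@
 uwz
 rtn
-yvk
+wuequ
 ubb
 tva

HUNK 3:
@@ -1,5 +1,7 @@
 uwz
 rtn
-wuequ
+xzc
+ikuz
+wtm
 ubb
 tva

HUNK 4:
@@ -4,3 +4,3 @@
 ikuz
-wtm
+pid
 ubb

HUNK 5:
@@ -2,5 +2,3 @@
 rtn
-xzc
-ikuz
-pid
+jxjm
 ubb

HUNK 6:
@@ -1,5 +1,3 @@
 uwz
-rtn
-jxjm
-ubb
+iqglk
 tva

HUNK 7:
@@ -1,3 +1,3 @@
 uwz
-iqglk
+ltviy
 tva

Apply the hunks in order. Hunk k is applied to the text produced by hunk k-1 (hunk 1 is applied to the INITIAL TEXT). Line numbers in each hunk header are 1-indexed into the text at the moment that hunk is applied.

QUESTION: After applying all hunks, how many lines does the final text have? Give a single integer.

Answer: 3

Derivation:
Hunk 1: at line 2 remove [cfvku,upnd,kqic] add [yvk] -> 5 lines: uwz rtn yvk ubb tva
Hunk 2: at line 1 remove [yvk] add [wuequ] -> 5 lines: uwz rtn wuequ ubb tva
Hunk 3: at line 1 remove [wuequ] add [xzc,ikuz,wtm] -> 7 lines: uwz rtn xzc ikuz wtm ubb tva
Hunk 4: at line 4 remove [wtm] add [pid] -> 7 lines: uwz rtn xzc ikuz pid ubb tva
Hunk 5: at line 2 remove [xzc,ikuz,pid] add [jxjm] -> 5 lines: uwz rtn jxjm ubb tva
Hunk 6: at line 1 remove [rtn,jxjm,ubb] add [iqglk] -> 3 lines: uwz iqglk tva
Hunk 7: at line 1 remove [iqglk] add [ltviy] -> 3 lines: uwz ltviy tva
Final line count: 3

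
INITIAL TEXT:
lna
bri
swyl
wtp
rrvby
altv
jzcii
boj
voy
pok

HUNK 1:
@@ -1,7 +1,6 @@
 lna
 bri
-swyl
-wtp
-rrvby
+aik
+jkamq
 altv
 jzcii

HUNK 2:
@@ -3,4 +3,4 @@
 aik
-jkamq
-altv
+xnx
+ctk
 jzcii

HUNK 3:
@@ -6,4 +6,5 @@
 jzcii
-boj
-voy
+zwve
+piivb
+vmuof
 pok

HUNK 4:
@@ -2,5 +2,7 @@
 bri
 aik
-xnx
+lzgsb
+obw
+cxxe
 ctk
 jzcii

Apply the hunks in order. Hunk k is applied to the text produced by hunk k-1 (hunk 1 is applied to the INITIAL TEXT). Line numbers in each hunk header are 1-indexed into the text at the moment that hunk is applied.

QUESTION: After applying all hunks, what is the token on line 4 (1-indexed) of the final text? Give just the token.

Answer: lzgsb

Derivation:
Hunk 1: at line 1 remove [swyl,wtp,rrvby] add [aik,jkamq] -> 9 lines: lna bri aik jkamq altv jzcii boj voy pok
Hunk 2: at line 3 remove [jkamq,altv] add [xnx,ctk] -> 9 lines: lna bri aik xnx ctk jzcii boj voy pok
Hunk 3: at line 6 remove [boj,voy] add [zwve,piivb,vmuof] -> 10 lines: lna bri aik xnx ctk jzcii zwve piivb vmuof pok
Hunk 4: at line 2 remove [xnx] add [lzgsb,obw,cxxe] -> 12 lines: lna bri aik lzgsb obw cxxe ctk jzcii zwve piivb vmuof pok
Final line 4: lzgsb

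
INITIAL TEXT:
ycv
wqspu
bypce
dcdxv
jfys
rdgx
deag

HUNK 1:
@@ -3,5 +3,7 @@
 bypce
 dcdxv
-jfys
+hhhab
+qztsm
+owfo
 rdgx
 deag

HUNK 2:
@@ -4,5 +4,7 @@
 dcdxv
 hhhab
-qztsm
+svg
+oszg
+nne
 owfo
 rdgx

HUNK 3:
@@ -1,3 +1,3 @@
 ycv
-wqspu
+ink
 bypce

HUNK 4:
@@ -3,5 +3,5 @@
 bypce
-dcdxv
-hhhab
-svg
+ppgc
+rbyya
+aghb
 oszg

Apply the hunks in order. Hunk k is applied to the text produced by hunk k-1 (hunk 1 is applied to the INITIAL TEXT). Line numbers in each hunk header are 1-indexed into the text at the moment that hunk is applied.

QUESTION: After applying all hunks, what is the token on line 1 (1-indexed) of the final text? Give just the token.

Hunk 1: at line 3 remove [jfys] add [hhhab,qztsm,owfo] -> 9 lines: ycv wqspu bypce dcdxv hhhab qztsm owfo rdgx deag
Hunk 2: at line 4 remove [qztsm] add [svg,oszg,nne] -> 11 lines: ycv wqspu bypce dcdxv hhhab svg oszg nne owfo rdgx deag
Hunk 3: at line 1 remove [wqspu] add [ink] -> 11 lines: ycv ink bypce dcdxv hhhab svg oszg nne owfo rdgx deag
Hunk 4: at line 3 remove [dcdxv,hhhab,svg] add [ppgc,rbyya,aghb] -> 11 lines: ycv ink bypce ppgc rbyya aghb oszg nne owfo rdgx deag
Final line 1: ycv

Answer: ycv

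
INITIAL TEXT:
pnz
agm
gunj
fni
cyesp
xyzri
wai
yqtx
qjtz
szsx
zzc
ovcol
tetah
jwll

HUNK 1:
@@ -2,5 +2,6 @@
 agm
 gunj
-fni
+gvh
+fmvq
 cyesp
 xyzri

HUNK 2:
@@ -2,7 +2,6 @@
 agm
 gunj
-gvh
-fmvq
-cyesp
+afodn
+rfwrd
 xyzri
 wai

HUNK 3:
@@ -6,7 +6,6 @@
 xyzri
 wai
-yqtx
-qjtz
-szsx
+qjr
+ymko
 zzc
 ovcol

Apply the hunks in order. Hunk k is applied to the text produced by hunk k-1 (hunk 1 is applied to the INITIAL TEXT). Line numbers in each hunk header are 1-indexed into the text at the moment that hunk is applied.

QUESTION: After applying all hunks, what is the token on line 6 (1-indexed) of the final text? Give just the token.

Answer: xyzri

Derivation:
Hunk 1: at line 2 remove [fni] add [gvh,fmvq] -> 15 lines: pnz agm gunj gvh fmvq cyesp xyzri wai yqtx qjtz szsx zzc ovcol tetah jwll
Hunk 2: at line 2 remove [gvh,fmvq,cyesp] add [afodn,rfwrd] -> 14 lines: pnz agm gunj afodn rfwrd xyzri wai yqtx qjtz szsx zzc ovcol tetah jwll
Hunk 3: at line 6 remove [yqtx,qjtz,szsx] add [qjr,ymko] -> 13 lines: pnz agm gunj afodn rfwrd xyzri wai qjr ymko zzc ovcol tetah jwll
Final line 6: xyzri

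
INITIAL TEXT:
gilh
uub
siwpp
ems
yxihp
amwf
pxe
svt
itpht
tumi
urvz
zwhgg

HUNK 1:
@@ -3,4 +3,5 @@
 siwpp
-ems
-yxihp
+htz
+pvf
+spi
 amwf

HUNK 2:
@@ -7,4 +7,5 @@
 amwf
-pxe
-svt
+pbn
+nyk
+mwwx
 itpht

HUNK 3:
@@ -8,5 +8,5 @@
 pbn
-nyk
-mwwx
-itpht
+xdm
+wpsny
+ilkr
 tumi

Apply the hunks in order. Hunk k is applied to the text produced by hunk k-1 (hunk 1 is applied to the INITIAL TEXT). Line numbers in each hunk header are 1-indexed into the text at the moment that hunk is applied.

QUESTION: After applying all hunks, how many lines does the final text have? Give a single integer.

Hunk 1: at line 3 remove [ems,yxihp] add [htz,pvf,spi] -> 13 lines: gilh uub siwpp htz pvf spi amwf pxe svt itpht tumi urvz zwhgg
Hunk 2: at line 7 remove [pxe,svt] add [pbn,nyk,mwwx] -> 14 lines: gilh uub siwpp htz pvf spi amwf pbn nyk mwwx itpht tumi urvz zwhgg
Hunk 3: at line 8 remove [nyk,mwwx,itpht] add [xdm,wpsny,ilkr] -> 14 lines: gilh uub siwpp htz pvf spi amwf pbn xdm wpsny ilkr tumi urvz zwhgg
Final line count: 14

Answer: 14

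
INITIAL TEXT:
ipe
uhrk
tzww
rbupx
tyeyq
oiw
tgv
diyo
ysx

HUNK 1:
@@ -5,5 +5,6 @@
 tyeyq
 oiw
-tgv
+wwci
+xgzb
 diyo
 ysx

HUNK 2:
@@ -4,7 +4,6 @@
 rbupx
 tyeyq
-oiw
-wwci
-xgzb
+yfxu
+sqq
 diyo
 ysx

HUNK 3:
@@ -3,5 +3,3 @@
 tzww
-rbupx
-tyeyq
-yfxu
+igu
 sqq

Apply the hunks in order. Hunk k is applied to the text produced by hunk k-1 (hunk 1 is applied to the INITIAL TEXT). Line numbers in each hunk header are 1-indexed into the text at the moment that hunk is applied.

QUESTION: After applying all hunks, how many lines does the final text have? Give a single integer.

Hunk 1: at line 5 remove [tgv] add [wwci,xgzb] -> 10 lines: ipe uhrk tzww rbupx tyeyq oiw wwci xgzb diyo ysx
Hunk 2: at line 4 remove [oiw,wwci,xgzb] add [yfxu,sqq] -> 9 lines: ipe uhrk tzww rbupx tyeyq yfxu sqq diyo ysx
Hunk 3: at line 3 remove [rbupx,tyeyq,yfxu] add [igu] -> 7 lines: ipe uhrk tzww igu sqq diyo ysx
Final line count: 7

Answer: 7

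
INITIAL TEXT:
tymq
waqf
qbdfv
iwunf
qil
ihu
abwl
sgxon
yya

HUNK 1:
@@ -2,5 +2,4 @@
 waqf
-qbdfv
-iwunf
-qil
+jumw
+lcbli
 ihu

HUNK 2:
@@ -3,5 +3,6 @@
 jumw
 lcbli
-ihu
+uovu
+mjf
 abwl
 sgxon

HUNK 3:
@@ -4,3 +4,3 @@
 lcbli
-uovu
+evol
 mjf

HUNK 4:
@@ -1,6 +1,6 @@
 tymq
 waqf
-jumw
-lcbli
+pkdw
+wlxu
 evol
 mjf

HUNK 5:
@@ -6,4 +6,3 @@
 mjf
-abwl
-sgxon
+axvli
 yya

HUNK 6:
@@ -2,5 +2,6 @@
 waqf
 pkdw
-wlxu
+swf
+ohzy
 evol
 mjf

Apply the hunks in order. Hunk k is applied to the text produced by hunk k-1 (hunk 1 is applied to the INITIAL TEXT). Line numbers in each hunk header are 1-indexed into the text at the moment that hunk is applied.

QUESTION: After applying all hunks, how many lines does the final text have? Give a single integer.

Hunk 1: at line 2 remove [qbdfv,iwunf,qil] add [jumw,lcbli] -> 8 lines: tymq waqf jumw lcbli ihu abwl sgxon yya
Hunk 2: at line 3 remove [ihu] add [uovu,mjf] -> 9 lines: tymq waqf jumw lcbli uovu mjf abwl sgxon yya
Hunk 3: at line 4 remove [uovu] add [evol] -> 9 lines: tymq waqf jumw lcbli evol mjf abwl sgxon yya
Hunk 4: at line 1 remove [jumw,lcbli] add [pkdw,wlxu] -> 9 lines: tymq waqf pkdw wlxu evol mjf abwl sgxon yya
Hunk 5: at line 6 remove [abwl,sgxon] add [axvli] -> 8 lines: tymq waqf pkdw wlxu evol mjf axvli yya
Hunk 6: at line 2 remove [wlxu] add [swf,ohzy] -> 9 lines: tymq waqf pkdw swf ohzy evol mjf axvli yya
Final line count: 9

Answer: 9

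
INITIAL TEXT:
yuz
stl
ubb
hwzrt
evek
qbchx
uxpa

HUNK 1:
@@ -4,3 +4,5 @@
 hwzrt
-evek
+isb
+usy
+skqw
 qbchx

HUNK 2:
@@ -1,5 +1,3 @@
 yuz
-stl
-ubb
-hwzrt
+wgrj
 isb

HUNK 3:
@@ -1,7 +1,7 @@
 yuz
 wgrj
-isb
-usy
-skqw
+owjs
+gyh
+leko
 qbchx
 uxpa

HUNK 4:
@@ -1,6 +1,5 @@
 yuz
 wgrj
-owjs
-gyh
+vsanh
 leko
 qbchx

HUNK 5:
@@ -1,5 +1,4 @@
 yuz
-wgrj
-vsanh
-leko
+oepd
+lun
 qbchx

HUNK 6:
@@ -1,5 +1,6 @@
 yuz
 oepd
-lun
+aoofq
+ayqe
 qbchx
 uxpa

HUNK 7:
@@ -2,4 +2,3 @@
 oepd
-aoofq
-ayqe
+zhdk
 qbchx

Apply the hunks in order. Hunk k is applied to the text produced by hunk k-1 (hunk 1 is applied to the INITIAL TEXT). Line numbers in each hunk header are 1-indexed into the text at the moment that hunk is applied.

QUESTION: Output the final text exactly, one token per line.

Hunk 1: at line 4 remove [evek] add [isb,usy,skqw] -> 9 lines: yuz stl ubb hwzrt isb usy skqw qbchx uxpa
Hunk 2: at line 1 remove [stl,ubb,hwzrt] add [wgrj] -> 7 lines: yuz wgrj isb usy skqw qbchx uxpa
Hunk 3: at line 1 remove [isb,usy,skqw] add [owjs,gyh,leko] -> 7 lines: yuz wgrj owjs gyh leko qbchx uxpa
Hunk 4: at line 1 remove [owjs,gyh] add [vsanh] -> 6 lines: yuz wgrj vsanh leko qbchx uxpa
Hunk 5: at line 1 remove [wgrj,vsanh,leko] add [oepd,lun] -> 5 lines: yuz oepd lun qbchx uxpa
Hunk 6: at line 1 remove [lun] add [aoofq,ayqe] -> 6 lines: yuz oepd aoofq ayqe qbchx uxpa
Hunk 7: at line 2 remove [aoofq,ayqe] add [zhdk] -> 5 lines: yuz oepd zhdk qbchx uxpa

Answer: yuz
oepd
zhdk
qbchx
uxpa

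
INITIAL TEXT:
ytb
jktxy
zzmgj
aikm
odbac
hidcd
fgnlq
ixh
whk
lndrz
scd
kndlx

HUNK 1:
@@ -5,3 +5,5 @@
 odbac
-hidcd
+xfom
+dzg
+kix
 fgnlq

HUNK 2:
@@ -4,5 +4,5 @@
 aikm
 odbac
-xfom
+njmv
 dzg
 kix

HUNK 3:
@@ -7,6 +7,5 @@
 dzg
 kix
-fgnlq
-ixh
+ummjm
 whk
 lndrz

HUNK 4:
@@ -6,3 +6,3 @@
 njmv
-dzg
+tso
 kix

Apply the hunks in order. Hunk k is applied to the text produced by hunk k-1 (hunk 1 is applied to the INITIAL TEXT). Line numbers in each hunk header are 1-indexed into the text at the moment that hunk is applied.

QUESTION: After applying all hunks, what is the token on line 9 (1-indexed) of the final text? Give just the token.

Hunk 1: at line 5 remove [hidcd] add [xfom,dzg,kix] -> 14 lines: ytb jktxy zzmgj aikm odbac xfom dzg kix fgnlq ixh whk lndrz scd kndlx
Hunk 2: at line 4 remove [xfom] add [njmv] -> 14 lines: ytb jktxy zzmgj aikm odbac njmv dzg kix fgnlq ixh whk lndrz scd kndlx
Hunk 3: at line 7 remove [fgnlq,ixh] add [ummjm] -> 13 lines: ytb jktxy zzmgj aikm odbac njmv dzg kix ummjm whk lndrz scd kndlx
Hunk 4: at line 6 remove [dzg] add [tso] -> 13 lines: ytb jktxy zzmgj aikm odbac njmv tso kix ummjm whk lndrz scd kndlx
Final line 9: ummjm

Answer: ummjm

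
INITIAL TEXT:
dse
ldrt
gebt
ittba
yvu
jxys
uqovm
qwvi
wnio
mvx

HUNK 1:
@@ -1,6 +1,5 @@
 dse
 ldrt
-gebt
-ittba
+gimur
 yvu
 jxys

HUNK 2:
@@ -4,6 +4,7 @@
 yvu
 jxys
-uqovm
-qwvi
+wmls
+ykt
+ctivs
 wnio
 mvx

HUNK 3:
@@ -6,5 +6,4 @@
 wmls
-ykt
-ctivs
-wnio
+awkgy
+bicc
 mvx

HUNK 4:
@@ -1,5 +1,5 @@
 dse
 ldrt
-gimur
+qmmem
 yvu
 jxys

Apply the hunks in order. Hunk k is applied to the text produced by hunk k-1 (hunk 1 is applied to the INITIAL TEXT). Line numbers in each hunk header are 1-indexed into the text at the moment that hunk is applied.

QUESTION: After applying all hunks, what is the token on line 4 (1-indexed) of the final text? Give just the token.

Answer: yvu

Derivation:
Hunk 1: at line 1 remove [gebt,ittba] add [gimur] -> 9 lines: dse ldrt gimur yvu jxys uqovm qwvi wnio mvx
Hunk 2: at line 4 remove [uqovm,qwvi] add [wmls,ykt,ctivs] -> 10 lines: dse ldrt gimur yvu jxys wmls ykt ctivs wnio mvx
Hunk 3: at line 6 remove [ykt,ctivs,wnio] add [awkgy,bicc] -> 9 lines: dse ldrt gimur yvu jxys wmls awkgy bicc mvx
Hunk 4: at line 1 remove [gimur] add [qmmem] -> 9 lines: dse ldrt qmmem yvu jxys wmls awkgy bicc mvx
Final line 4: yvu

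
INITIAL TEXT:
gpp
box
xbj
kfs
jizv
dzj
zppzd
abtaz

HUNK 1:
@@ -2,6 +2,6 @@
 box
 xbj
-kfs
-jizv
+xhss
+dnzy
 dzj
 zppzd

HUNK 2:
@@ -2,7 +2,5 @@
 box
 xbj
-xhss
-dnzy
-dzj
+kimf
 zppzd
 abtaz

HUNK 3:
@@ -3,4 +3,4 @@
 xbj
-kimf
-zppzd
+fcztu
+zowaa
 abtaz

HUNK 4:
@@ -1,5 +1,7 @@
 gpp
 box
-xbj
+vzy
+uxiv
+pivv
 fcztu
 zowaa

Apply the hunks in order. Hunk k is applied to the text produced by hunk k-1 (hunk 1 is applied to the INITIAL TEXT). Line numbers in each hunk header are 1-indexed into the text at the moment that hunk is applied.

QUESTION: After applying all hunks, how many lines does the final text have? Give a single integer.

Answer: 8

Derivation:
Hunk 1: at line 2 remove [kfs,jizv] add [xhss,dnzy] -> 8 lines: gpp box xbj xhss dnzy dzj zppzd abtaz
Hunk 2: at line 2 remove [xhss,dnzy,dzj] add [kimf] -> 6 lines: gpp box xbj kimf zppzd abtaz
Hunk 3: at line 3 remove [kimf,zppzd] add [fcztu,zowaa] -> 6 lines: gpp box xbj fcztu zowaa abtaz
Hunk 4: at line 1 remove [xbj] add [vzy,uxiv,pivv] -> 8 lines: gpp box vzy uxiv pivv fcztu zowaa abtaz
Final line count: 8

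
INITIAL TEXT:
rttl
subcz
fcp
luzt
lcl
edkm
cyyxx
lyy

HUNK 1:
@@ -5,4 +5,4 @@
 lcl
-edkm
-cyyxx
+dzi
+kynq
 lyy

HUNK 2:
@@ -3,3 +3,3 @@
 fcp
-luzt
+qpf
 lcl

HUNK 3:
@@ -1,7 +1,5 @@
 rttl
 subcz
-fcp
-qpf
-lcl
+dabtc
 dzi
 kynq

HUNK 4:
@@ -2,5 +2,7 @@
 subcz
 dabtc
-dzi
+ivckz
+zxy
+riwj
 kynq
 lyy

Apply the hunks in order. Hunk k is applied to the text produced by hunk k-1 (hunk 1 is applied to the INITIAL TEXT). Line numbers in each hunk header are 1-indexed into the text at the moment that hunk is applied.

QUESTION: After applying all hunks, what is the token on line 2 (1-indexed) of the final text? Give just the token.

Answer: subcz

Derivation:
Hunk 1: at line 5 remove [edkm,cyyxx] add [dzi,kynq] -> 8 lines: rttl subcz fcp luzt lcl dzi kynq lyy
Hunk 2: at line 3 remove [luzt] add [qpf] -> 8 lines: rttl subcz fcp qpf lcl dzi kynq lyy
Hunk 3: at line 1 remove [fcp,qpf,lcl] add [dabtc] -> 6 lines: rttl subcz dabtc dzi kynq lyy
Hunk 4: at line 2 remove [dzi] add [ivckz,zxy,riwj] -> 8 lines: rttl subcz dabtc ivckz zxy riwj kynq lyy
Final line 2: subcz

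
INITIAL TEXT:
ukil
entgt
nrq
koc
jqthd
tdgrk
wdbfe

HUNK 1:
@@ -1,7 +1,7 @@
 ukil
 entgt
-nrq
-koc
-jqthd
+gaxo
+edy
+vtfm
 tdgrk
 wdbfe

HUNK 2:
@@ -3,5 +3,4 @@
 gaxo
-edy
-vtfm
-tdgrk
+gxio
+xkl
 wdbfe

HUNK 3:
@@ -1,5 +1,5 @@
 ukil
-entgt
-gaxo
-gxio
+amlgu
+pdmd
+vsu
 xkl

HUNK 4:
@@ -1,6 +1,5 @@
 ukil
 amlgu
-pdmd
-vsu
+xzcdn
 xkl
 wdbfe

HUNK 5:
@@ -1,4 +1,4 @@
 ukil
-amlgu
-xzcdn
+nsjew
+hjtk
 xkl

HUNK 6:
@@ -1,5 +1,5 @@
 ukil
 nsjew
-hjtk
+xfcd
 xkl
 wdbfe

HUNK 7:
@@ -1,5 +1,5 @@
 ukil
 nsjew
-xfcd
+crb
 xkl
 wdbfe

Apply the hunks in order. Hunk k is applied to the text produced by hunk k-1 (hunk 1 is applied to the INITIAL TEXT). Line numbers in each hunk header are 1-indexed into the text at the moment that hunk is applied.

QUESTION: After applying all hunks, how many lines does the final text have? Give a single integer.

Answer: 5

Derivation:
Hunk 1: at line 1 remove [nrq,koc,jqthd] add [gaxo,edy,vtfm] -> 7 lines: ukil entgt gaxo edy vtfm tdgrk wdbfe
Hunk 2: at line 3 remove [edy,vtfm,tdgrk] add [gxio,xkl] -> 6 lines: ukil entgt gaxo gxio xkl wdbfe
Hunk 3: at line 1 remove [entgt,gaxo,gxio] add [amlgu,pdmd,vsu] -> 6 lines: ukil amlgu pdmd vsu xkl wdbfe
Hunk 4: at line 1 remove [pdmd,vsu] add [xzcdn] -> 5 lines: ukil amlgu xzcdn xkl wdbfe
Hunk 5: at line 1 remove [amlgu,xzcdn] add [nsjew,hjtk] -> 5 lines: ukil nsjew hjtk xkl wdbfe
Hunk 6: at line 1 remove [hjtk] add [xfcd] -> 5 lines: ukil nsjew xfcd xkl wdbfe
Hunk 7: at line 1 remove [xfcd] add [crb] -> 5 lines: ukil nsjew crb xkl wdbfe
Final line count: 5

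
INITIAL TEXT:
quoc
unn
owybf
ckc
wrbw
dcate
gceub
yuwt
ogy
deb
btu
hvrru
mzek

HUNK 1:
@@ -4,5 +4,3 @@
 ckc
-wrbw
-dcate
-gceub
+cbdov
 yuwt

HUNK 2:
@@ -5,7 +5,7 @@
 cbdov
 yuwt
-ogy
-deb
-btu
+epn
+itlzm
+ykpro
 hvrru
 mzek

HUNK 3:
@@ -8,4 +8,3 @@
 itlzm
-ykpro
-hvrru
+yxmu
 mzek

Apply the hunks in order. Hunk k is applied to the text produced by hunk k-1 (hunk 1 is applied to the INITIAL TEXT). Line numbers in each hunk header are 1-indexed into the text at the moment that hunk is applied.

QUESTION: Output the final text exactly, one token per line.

Hunk 1: at line 4 remove [wrbw,dcate,gceub] add [cbdov] -> 11 lines: quoc unn owybf ckc cbdov yuwt ogy deb btu hvrru mzek
Hunk 2: at line 5 remove [ogy,deb,btu] add [epn,itlzm,ykpro] -> 11 lines: quoc unn owybf ckc cbdov yuwt epn itlzm ykpro hvrru mzek
Hunk 3: at line 8 remove [ykpro,hvrru] add [yxmu] -> 10 lines: quoc unn owybf ckc cbdov yuwt epn itlzm yxmu mzek

Answer: quoc
unn
owybf
ckc
cbdov
yuwt
epn
itlzm
yxmu
mzek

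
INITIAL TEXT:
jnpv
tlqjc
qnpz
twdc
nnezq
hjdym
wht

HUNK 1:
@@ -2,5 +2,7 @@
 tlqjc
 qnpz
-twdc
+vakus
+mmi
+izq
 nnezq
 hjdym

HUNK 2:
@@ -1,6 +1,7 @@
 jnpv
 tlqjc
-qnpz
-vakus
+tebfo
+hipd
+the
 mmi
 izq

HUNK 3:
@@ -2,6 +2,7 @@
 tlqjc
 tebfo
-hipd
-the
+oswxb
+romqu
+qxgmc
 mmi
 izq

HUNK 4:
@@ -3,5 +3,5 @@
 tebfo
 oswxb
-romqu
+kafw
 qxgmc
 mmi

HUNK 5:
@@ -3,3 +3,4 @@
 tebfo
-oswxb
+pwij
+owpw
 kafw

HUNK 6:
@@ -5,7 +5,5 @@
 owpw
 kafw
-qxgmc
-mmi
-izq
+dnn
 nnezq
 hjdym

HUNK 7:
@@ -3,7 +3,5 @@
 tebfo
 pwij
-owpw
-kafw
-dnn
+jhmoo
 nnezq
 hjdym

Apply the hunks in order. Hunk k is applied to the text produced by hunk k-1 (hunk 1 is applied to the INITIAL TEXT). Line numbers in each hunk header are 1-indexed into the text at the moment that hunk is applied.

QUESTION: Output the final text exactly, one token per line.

Answer: jnpv
tlqjc
tebfo
pwij
jhmoo
nnezq
hjdym
wht

Derivation:
Hunk 1: at line 2 remove [twdc] add [vakus,mmi,izq] -> 9 lines: jnpv tlqjc qnpz vakus mmi izq nnezq hjdym wht
Hunk 2: at line 1 remove [qnpz,vakus] add [tebfo,hipd,the] -> 10 lines: jnpv tlqjc tebfo hipd the mmi izq nnezq hjdym wht
Hunk 3: at line 2 remove [hipd,the] add [oswxb,romqu,qxgmc] -> 11 lines: jnpv tlqjc tebfo oswxb romqu qxgmc mmi izq nnezq hjdym wht
Hunk 4: at line 3 remove [romqu] add [kafw] -> 11 lines: jnpv tlqjc tebfo oswxb kafw qxgmc mmi izq nnezq hjdym wht
Hunk 5: at line 3 remove [oswxb] add [pwij,owpw] -> 12 lines: jnpv tlqjc tebfo pwij owpw kafw qxgmc mmi izq nnezq hjdym wht
Hunk 6: at line 5 remove [qxgmc,mmi,izq] add [dnn] -> 10 lines: jnpv tlqjc tebfo pwij owpw kafw dnn nnezq hjdym wht
Hunk 7: at line 3 remove [owpw,kafw,dnn] add [jhmoo] -> 8 lines: jnpv tlqjc tebfo pwij jhmoo nnezq hjdym wht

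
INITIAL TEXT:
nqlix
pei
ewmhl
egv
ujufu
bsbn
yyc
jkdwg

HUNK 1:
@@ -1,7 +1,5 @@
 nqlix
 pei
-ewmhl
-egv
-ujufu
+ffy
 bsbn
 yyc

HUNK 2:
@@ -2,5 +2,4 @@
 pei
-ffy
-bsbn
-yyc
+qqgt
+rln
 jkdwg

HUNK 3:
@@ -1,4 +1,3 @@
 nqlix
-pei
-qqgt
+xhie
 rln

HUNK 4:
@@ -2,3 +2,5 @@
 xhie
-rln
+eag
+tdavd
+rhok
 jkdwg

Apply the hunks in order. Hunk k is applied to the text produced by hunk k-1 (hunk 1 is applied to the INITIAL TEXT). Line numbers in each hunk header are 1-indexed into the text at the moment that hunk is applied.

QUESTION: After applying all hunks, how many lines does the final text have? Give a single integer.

Hunk 1: at line 1 remove [ewmhl,egv,ujufu] add [ffy] -> 6 lines: nqlix pei ffy bsbn yyc jkdwg
Hunk 2: at line 2 remove [ffy,bsbn,yyc] add [qqgt,rln] -> 5 lines: nqlix pei qqgt rln jkdwg
Hunk 3: at line 1 remove [pei,qqgt] add [xhie] -> 4 lines: nqlix xhie rln jkdwg
Hunk 4: at line 2 remove [rln] add [eag,tdavd,rhok] -> 6 lines: nqlix xhie eag tdavd rhok jkdwg
Final line count: 6

Answer: 6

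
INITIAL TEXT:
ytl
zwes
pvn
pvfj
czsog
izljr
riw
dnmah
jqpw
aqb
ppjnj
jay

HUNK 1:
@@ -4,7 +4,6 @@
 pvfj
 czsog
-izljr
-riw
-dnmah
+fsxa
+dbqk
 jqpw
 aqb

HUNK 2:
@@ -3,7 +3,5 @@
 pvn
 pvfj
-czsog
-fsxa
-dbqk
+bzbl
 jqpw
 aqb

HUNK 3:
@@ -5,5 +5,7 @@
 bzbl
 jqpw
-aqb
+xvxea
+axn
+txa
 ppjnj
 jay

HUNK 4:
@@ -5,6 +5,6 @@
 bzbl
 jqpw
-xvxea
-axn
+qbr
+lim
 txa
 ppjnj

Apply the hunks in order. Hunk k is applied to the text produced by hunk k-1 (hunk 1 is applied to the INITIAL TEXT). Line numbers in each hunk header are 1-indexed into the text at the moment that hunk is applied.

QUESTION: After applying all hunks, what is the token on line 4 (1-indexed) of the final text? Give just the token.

Answer: pvfj

Derivation:
Hunk 1: at line 4 remove [izljr,riw,dnmah] add [fsxa,dbqk] -> 11 lines: ytl zwes pvn pvfj czsog fsxa dbqk jqpw aqb ppjnj jay
Hunk 2: at line 3 remove [czsog,fsxa,dbqk] add [bzbl] -> 9 lines: ytl zwes pvn pvfj bzbl jqpw aqb ppjnj jay
Hunk 3: at line 5 remove [aqb] add [xvxea,axn,txa] -> 11 lines: ytl zwes pvn pvfj bzbl jqpw xvxea axn txa ppjnj jay
Hunk 4: at line 5 remove [xvxea,axn] add [qbr,lim] -> 11 lines: ytl zwes pvn pvfj bzbl jqpw qbr lim txa ppjnj jay
Final line 4: pvfj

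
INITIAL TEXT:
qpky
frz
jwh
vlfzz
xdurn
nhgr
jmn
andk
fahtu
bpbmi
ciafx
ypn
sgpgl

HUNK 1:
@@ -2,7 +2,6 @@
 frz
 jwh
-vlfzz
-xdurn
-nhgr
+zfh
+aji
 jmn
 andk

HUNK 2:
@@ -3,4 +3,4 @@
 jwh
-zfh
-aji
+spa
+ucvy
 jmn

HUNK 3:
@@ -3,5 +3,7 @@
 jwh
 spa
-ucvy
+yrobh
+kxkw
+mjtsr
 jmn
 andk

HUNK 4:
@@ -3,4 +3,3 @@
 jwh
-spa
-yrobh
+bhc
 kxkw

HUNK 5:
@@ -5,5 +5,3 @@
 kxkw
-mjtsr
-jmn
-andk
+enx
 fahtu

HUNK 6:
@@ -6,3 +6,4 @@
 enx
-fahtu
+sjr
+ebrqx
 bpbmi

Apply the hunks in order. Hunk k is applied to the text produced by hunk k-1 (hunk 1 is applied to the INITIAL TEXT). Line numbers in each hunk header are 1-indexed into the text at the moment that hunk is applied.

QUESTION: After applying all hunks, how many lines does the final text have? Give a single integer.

Hunk 1: at line 2 remove [vlfzz,xdurn,nhgr] add [zfh,aji] -> 12 lines: qpky frz jwh zfh aji jmn andk fahtu bpbmi ciafx ypn sgpgl
Hunk 2: at line 3 remove [zfh,aji] add [spa,ucvy] -> 12 lines: qpky frz jwh spa ucvy jmn andk fahtu bpbmi ciafx ypn sgpgl
Hunk 3: at line 3 remove [ucvy] add [yrobh,kxkw,mjtsr] -> 14 lines: qpky frz jwh spa yrobh kxkw mjtsr jmn andk fahtu bpbmi ciafx ypn sgpgl
Hunk 4: at line 3 remove [spa,yrobh] add [bhc] -> 13 lines: qpky frz jwh bhc kxkw mjtsr jmn andk fahtu bpbmi ciafx ypn sgpgl
Hunk 5: at line 5 remove [mjtsr,jmn,andk] add [enx] -> 11 lines: qpky frz jwh bhc kxkw enx fahtu bpbmi ciafx ypn sgpgl
Hunk 6: at line 6 remove [fahtu] add [sjr,ebrqx] -> 12 lines: qpky frz jwh bhc kxkw enx sjr ebrqx bpbmi ciafx ypn sgpgl
Final line count: 12

Answer: 12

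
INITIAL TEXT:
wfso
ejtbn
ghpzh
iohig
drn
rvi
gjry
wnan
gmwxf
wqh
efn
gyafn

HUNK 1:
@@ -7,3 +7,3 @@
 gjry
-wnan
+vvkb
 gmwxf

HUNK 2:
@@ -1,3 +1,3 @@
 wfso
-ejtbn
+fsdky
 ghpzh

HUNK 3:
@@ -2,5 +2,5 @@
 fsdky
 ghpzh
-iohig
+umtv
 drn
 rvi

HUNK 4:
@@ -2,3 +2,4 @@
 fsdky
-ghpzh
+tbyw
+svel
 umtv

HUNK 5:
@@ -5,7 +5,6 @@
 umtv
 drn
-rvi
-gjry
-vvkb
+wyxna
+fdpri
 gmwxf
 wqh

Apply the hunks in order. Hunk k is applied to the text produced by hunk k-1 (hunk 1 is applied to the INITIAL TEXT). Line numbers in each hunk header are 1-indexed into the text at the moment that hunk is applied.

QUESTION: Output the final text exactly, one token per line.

Answer: wfso
fsdky
tbyw
svel
umtv
drn
wyxna
fdpri
gmwxf
wqh
efn
gyafn

Derivation:
Hunk 1: at line 7 remove [wnan] add [vvkb] -> 12 lines: wfso ejtbn ghpzh iohig drn rvi gjry vvkb gmwxf wqh efn gyafn
Hunk 2: at line 1 remove [ejtbn] add [fsdky] -> 12 lines: wfso fsdky ghpzh iohig drn rvi gjry vvkb gmwxf wqh efn gyafn
Hunk 3: at line 2 remove [iohig] add [umtv] -> 12 lines: wfso fsdky ghpzh umtv drn rvi gjry vvkb gmwxf wqh efn gyafn
Hunk 4: at line 2 remove [ghpzh] add [tbyw,svel] -> 13 lines: wfso fsdky tbyw svel umtv drn rvi gjry vvkb gmwxf wqh efn gyafn
Hunk 5: at line 5 remove [rvi,gjry,vvkb] add [wyxna,fdpri] -> 12 lines: wfso fsdky tbyw svel umtv drn wyxna fdpri gmwxf wqh efn gyafn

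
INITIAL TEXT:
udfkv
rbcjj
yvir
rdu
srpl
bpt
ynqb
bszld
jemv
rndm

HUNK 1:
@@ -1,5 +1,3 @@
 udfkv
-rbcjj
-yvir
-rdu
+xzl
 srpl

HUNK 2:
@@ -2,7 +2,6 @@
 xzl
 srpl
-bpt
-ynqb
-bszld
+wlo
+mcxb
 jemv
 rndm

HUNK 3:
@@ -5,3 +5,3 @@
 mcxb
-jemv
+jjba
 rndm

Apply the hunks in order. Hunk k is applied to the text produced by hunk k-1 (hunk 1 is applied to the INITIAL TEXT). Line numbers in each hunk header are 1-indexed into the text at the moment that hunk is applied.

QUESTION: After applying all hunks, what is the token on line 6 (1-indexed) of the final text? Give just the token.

Hunk 1: at line 1 remove [rbcjj,yvir,rdu] add [xzl] -> 8 lines: udfkv xzl srpl bpt ynqb bszld jemv rndm
Hunk 2: at line 2 remove [bpt,ynqb,bszld] add [wlo,mcxb] -> 7 lines: udfkv xzl srpl wlo mcxb jemv rndm
Hunk 3: at line 5 remove [jemv] add [jjba] -> 7 lines: udfkv xzl srpl wlo mcxb jjba rndm
Final line 6: jjba

Answer: jjba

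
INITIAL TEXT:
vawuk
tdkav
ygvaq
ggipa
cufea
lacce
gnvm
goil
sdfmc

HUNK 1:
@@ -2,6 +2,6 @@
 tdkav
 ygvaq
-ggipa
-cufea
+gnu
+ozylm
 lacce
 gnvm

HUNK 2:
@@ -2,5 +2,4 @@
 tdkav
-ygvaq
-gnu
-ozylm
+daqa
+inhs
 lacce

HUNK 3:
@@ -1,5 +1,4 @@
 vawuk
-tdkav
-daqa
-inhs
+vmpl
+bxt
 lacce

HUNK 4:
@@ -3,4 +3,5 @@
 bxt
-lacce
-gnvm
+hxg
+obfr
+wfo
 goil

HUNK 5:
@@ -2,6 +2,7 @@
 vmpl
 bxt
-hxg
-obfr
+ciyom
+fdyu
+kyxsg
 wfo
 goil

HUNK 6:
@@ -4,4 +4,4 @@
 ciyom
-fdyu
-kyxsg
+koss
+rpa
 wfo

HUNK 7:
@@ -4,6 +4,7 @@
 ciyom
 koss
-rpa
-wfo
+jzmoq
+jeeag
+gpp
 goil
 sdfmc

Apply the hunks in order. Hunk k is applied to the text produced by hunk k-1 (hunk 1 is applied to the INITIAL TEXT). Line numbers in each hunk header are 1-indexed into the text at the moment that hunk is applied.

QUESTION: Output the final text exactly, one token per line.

Hunk 1: at line 2 remove [ggipa,cufea] add [gnu,ozylm] -> 9 lines: vawuk tdkav ygvaq gnu ozylm lacce gnvm goil sdfmc
Hunk 2: at line 2 remove [ygvaq,gnu,ozylm] add [daqa,inhs] -> 8 lines: vawuk tdkav daqa inhs lacce gnvm goil sdfmc
Hunk 3: at line 1 remove [tdkav,daqa,inhs] add [vmpl,bxt] -> 7 lines: vawuk vmpl bxt lacce gnvm goil sdfmc
Hunk 4: at line 3 remove [lacce,gnvm] add [hxg,obfr,wfo] -> 8 lines: vawuk vmpl bxt hxg obfr wfo goil sdfmc
Hunk 5: at line 2 remove [hxg,obfr] add [ciyom,fdyu,kyxsg] -> 9 lines: vawuk vmpl bxt ciyom fdyu kyxsg wfo goil sdfmc
Hunk 6: at line 4 remove [fdyu,kyxsg] add [koss,rpa] -> 9 lines: vawuk vmpl bxt ciyom koss rpa wfo goil sdfmc
Hunk 7: at line 4 remove [rpa,wfo] add [jzmoq,jeeag,gpp] -> 10 lines: vawuk vmpl bxt ciyom koss jzmoq jeeag gpp goil sdfmc

Answer: vawuk
vmpl
bxt
ciyom
koss
jzmoq
jeeag
gpp
goil
sdfmc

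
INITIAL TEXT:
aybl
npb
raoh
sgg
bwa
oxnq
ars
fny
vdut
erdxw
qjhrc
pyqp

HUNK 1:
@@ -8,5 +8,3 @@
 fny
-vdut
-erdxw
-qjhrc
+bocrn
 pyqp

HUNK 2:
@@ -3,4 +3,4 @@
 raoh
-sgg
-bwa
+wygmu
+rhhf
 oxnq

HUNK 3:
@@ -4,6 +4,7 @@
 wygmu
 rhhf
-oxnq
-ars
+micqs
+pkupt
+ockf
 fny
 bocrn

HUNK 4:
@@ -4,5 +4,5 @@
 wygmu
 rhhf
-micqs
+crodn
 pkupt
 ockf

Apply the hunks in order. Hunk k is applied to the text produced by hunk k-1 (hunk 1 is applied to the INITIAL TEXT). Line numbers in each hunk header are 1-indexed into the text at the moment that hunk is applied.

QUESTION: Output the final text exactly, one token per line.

Hunk 1: at line 8 remove [vdut,erdxw,qjhrc] add [bocrn] -> 10 lines: aybl npb raoh sgg bwa oxnq ars fny bocrn pyqp
Hunk 2: at line 3 remove [sgg,bwa] add [wygmu,rhhf] -> 10 lines: aybl npb raoh wygmu rhhf oxnq ars fny bocrn pyqp
Hunk 3: at line 4 remove [oxnq,ars] add [micqs,pkupt,ockf] -> 11 lines: aybl npb raoh wygmu rhhf micqs pkupt ockf fny bocrn pyqp
Hunk 4: at line 4 remove [micqs] add [crodn] -> 11 lines: aybl npb raoh wygmu rhhf crodn pkupt ockf fny bocrn pyqp

Answer: aybl
npb
raoh
wygmu
rhhf
crodn
pkupt
ockf
fny
bocrn
pyqp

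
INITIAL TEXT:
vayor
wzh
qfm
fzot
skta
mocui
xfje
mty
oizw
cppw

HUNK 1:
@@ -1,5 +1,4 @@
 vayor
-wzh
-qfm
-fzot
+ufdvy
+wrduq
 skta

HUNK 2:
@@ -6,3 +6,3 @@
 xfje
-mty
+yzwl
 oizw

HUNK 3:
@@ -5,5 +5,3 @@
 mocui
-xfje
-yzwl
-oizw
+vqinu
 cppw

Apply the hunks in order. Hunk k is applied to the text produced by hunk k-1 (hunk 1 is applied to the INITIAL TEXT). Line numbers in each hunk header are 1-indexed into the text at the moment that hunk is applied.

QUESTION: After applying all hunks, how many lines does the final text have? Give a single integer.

Hunk 1: at line 1 remove [wzh,qfm,fzot] add [ufdvy,wrduq] -> 9 lines: vayor ufdvy wrduq skta mocui xfje mty oizw cppw
Hunk 2: at line 6 remove [mty] add [yzwl] -> 9 lines: vayor ufdvy wrduq skta mocui xfje yzwl oizw cppw
Hunk 3: at line 5 remove [xfje,yzwl,oizw] add [vqinu] -> 7 lines: vayor ufdvy wrduq skta mocui vqinu cppw
Final line count: 7

Answer: 7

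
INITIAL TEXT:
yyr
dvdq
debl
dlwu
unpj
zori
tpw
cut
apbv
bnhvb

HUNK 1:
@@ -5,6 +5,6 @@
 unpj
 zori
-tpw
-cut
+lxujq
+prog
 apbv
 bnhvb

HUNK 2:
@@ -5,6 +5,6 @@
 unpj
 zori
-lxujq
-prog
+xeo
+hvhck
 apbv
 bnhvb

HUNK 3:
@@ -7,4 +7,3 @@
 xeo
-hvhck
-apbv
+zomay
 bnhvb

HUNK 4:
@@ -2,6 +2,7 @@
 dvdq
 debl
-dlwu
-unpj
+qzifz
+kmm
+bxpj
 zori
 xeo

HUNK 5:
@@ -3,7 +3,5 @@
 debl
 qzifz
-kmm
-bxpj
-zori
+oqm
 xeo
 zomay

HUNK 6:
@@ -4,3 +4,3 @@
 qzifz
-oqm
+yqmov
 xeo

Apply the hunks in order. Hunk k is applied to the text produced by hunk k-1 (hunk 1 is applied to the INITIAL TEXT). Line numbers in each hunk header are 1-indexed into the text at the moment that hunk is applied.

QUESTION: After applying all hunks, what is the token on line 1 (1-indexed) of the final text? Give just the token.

Hunk 1: at line 5 remove [tpw,cut] add [lxujq,prog] -> 10 lines: yyr dvdq debl dlwu unpj zori lxujq prog apbv bnhvb
Hunk 2: at line 5 remove [lxujq,prog] add [xeo,hvhck] -> 10 lines: yyr dvdq debl dlwu unpj zori xeo hvhck apbv bnhvb
Hunk 3: at line 7 remove [hvhck,apbv] add [zomay] -> 9 lines: yyr dvdq debl dlwu unpj zori xeo zomay bnhvb
Hunk 4: at line 2 remove [dlwu,unpj] add [qzifz,kmm,bxpj] -> 10 lines: yyr dvdq debl qzifz kmm bxpj zori xeo zomay bnhvb
Hunk 5: at line 3 remove [kmm,bxpj,zori] add [oqm] -> 8 lines: yyr dvdq debl qzifz oqm xeo zomay bnhvb
Hunk 6: at line 4 remove [oqm] add [yqmov] -> 8 lines: yyr dvdq debl qzifz yqmov xeo zomay bnhvb
Final line 1: yyr

Answer: yyr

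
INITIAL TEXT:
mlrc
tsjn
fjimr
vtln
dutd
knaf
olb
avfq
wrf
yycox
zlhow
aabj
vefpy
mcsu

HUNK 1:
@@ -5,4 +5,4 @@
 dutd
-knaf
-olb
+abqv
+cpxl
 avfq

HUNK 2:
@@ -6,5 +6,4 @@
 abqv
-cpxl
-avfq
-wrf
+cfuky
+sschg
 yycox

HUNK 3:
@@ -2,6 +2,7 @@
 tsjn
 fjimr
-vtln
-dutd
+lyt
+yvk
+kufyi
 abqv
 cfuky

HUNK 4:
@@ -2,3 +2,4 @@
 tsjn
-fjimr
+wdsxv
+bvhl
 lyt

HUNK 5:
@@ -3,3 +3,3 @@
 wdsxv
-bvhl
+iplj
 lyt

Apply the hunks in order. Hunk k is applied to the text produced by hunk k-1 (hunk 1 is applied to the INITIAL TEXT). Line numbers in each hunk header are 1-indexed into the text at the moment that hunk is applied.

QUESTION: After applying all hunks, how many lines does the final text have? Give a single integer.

Hunk 1: at line 5 remove [knaf,olb] add [abqv,cpxl] -> 14 lines: mlrc tsjn fjimr vtln dutd abqv cpxl avfq wrf yycox zlhow aabj vefpy mcsu
Hunk 2: at line 6 remove [cpxl,avfq,wrf] add [cfuky,sschg] -> 13 lines: mlrc tsjn fjimr vtln dutd abqv cfuky sschg yycox zlhow aabj vefpy mcsu
Hunk 3: at line 2 remove [vtln,dutd] add [lyt,yvk,kufyi] -> 14 lines: mlrc tsjn fjimr lyt yvk kufyi abqv cfuky sschg yycox zlhow aabj vefpy mcsu
Hunk 4: at line 2 remove [fjimr] add [wdsxv,bvhl] -> 15 lines: mlrc tsjn wdsxv bvhl lyt yvk kufyi abqv cfuky sschg yycox zlhow aabj vefpy mcsu
Hunk 5: at line 3 remove [bvhl] add [iplj] -> 15 lines: mlrc tsjn wdsxv iplj lyt yvk kufyi abqv cfuky sschg yycox zlhow aabj vefpy mcsu
Final line count: 15

Answer: 15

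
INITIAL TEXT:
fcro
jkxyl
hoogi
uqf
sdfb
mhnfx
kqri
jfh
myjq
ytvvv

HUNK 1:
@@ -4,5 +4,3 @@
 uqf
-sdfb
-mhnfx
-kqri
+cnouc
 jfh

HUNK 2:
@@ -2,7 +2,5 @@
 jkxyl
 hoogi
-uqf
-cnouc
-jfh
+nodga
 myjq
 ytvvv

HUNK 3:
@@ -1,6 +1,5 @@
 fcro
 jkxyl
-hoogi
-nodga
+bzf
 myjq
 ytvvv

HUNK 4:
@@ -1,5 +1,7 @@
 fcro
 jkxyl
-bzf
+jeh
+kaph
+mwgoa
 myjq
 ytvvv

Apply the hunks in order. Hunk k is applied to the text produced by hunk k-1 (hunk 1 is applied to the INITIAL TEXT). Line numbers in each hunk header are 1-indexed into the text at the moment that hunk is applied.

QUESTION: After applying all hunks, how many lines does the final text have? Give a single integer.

Answer: 7

Derivation:
Hunk 1: at line 4 remove [sdfb,mhnfx,kqri] add [cnouc] -> 8 lines: fcro jkxyl hoogi uqf cnouc jfh myjq ytvvv
Hunk 2: at line 2 remove [uqf,cnouc,jfh] add [nodga] -> 6 lines: fcro jkxyl hoogi nodga myjq ytvvv
Hunk 3: at line 1 remove [hoogi,nodga] add [bzf] -> 5 lines: fcro jkxyl bzf myjq ytvvv
Hunk 4: at line 1 remove [bzf] add [jeh,kaph,mwgoa] -> 7 lines: fcro jkxyl jeh kaph mwgoa myjq ytvvv
Final line count: 7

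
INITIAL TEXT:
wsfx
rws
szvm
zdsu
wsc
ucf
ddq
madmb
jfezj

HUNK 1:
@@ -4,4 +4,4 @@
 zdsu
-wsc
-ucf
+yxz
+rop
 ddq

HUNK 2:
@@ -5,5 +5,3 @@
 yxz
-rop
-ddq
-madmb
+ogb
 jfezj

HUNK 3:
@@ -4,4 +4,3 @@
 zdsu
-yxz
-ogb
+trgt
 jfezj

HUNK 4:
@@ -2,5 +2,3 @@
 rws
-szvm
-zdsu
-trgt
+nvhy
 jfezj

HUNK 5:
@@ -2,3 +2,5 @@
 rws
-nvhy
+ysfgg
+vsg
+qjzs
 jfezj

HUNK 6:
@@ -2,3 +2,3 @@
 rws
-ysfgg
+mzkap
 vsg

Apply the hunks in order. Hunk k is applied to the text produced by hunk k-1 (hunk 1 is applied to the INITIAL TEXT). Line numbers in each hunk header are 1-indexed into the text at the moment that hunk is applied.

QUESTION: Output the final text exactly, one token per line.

Answer: wsfx
rws
mzkap
vsg
qjzs
jfezj

Derivation:
Hunk 1: at line 4 remove [wsc,ucf] add [yxz,rop] -> 9 lines: wsfx rws szvm zdsu yxz rop ddq madmb jfezj
Hunk 2: at line 5 remove [rop,ddq,madmb] add [ogb] -> 7 lines: wsfx rws szvm zdsu yxz ogb jfezj
Hunk 3: at line 4 remove [yxz,ogb] add [trgt] -> 6 lines: wsfx rws szvm zdsu trgt jfezj
Hunk 4: at line 2 remove [szvm,zdsu,trgt] add [nvhy] -> 4 lines: wsfx rws nvhy jfezj
Hunk 5: at line 2 remove [nvhy] add [ysfgg,vsg,qjzs] -> 6 lines: wsfx rws ysfgg vsg qjzs jfezj
Hunk 6: at line 2 remove [ysfgg] add [mzkap] -> 6 lines: wsfx rws mzkap vsg qjzs jfezj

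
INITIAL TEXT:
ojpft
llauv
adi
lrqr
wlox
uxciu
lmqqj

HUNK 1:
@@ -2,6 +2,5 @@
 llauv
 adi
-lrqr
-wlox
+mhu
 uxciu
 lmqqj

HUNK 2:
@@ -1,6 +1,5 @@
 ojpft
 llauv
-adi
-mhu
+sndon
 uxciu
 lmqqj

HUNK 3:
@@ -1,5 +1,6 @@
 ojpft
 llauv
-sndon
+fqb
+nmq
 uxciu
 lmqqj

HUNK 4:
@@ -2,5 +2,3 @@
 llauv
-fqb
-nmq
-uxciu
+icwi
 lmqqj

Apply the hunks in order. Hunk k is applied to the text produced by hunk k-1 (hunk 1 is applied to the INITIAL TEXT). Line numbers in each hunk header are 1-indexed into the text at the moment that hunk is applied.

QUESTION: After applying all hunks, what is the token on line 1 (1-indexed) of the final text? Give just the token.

Hunk 1: at line 2 remove [lrqr,wlox] add [mhu] -> 6 lines: ojpft llauv adi mhu uxciu lmqqj
Hunk 2: at line 1 remove [adi,mhu] add [sndon] -> 5 lines: ojpft llauv sndon uxciu lmqqj
Hunk 3: at line 1 remove [sndon] add [fqb,nmq] -> 6 lines: ojpft llauv fqb nmq uxciu lmqqj
Hunk 4: at line 2 remove [fqb,nmq,uxciu] add [icwi] -> 4 lines: ojpft llauv icwi lmqqj
Final line 1: ojpft

Answer: ojpft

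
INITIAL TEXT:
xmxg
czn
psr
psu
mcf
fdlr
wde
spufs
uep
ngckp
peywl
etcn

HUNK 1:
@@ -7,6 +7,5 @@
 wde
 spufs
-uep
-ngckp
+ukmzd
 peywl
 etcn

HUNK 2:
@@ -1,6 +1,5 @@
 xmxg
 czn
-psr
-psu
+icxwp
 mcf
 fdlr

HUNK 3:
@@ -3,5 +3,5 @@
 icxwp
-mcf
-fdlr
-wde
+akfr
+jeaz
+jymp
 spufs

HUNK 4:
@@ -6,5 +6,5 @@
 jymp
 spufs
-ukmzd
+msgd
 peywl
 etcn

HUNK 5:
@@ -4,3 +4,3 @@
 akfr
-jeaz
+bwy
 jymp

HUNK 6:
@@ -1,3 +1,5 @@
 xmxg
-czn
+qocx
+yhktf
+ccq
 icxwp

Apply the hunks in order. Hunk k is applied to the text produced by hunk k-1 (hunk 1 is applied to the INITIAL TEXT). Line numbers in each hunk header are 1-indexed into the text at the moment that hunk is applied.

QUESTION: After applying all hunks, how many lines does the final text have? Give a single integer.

Answer: 12

Derivation:
Hunk 1: at line 7 remove [uep,ngckp] add [ukmzd] -> 11 lines: xmxg czn psr psu mcf fdlr wde spufs ukmzd peywl etcn
Hunk 2: at line 1 remove [psr,psu] add [icxwp] -> 10 lines: xmxg czn icxwp mcf fdlr wde spufs ukmzd peywl etcn
Hunk 3: at line 3 remove [mcf,fdlr,wde] add [akfr,jeaz,jymp] -> 10 lines: xmxg czn icxwp akfr jeaz jymp spufs ukmzd peywl etcn
Hunk 4: at line 6 remove [ukmzd] add [msgd] -> 10 lines: xmxg czn icxwp akfr jeaz jymp spufs msgd peywl etcn
Hunk 5: at line 4 remove [jeaz] add [bwy] -> 10 lines: xmxg czn icxwp akfr bwy jymp spufs msgd peywl etcn
Hunk 6: at line 1 remove [czn] add [qocx,yhktf,ccq] -> 12 lines: xmxg qocx yhktf ccq icxwp akfr bwy jymp spufs msgd peywl etcn
Final line count: 12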